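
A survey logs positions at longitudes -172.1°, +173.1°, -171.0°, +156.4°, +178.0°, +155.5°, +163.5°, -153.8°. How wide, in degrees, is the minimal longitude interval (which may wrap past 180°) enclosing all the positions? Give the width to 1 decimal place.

Sort the longitudes: -172.1°, -171.0°, -153.8°, +155.5°, +156.4°, +163.5°, +173.1°, +178.0°.
Eastward gaps between consecutive values (wrapping around): 1.1°, 17.2°, 309.3°, 0.9°, 7.1°, 9.6°, 4.9°, 9.9°.
Largest gap = 309.3° ⇒ minimal covering band is its complement: 360° − 309.3° = 50.7°.
Band runs from +155.5° eastward to -153.8°, crossing the antimeridian.

50.7°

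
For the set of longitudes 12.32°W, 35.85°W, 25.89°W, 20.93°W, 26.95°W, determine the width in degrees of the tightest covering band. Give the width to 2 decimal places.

Sort the longitudes: -35.85°, -26.95°, -25.89°, -20.93°, -12.32°.
Eastward gaps between consecutive values (wrapping around): 8.90°, 1.06°, 4.96°, 8.61°, 336.47°.
Largest gap = 336.47° ⇒ minimal covering band is its complement: 360° − 336.47° = 23.53°.
Band runs from -35.85° eastward to -12.32°.

23.53°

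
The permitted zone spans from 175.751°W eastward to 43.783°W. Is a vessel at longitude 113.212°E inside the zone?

No

Band width going east from -175.751° to -43.783°: ((-43.783 − -175.751) mod 360) = 131.968°.
Offset of +113.212° east of the west edge: ((113.212 − -175.751) mod 360) = 288.963°.
288.963° > 131.968° ⇒ outside.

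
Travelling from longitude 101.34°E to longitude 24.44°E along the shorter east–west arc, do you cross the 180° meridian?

Signed shortest Δλ = ((24.44 − 101.34 + 180) mod 360) − 180 = -76.9°.
Going west by 76.9° from +101.34° reaches +24.44° without touching 180°.

No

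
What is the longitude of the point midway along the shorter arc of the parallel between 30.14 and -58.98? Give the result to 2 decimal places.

Signed shortest Δλ from +30.14° to -58.98° is -89.12°.
Midpoint longitude = +30.14° + (-89.12°)/2 = +30.14° − 44.56° = -14.42°.

-14.42°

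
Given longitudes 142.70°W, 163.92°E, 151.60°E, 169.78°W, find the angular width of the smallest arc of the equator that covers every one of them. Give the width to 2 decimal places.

65.70°

Sort the longitudes: -169.78°, -142.70°, +151.60°, +163.92°.
Eastward gaps between consecutive values (wrapping around): 27.08°, 294.30°, 12.32°, 26.30°.
Largest gap = 294.30° ⇒ minimal covering band is its complement: 360° − 294.30° = 65.70°.
Band runs from +151.60° eastward to -142.70°, crossing the antimeridian.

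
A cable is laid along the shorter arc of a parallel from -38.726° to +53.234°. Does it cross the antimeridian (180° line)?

Signed shortest Δλ = ((53.234 − -38.726 + 180) mod 360) − 180 = 91.96°.
Going east by 91.96° from -38.726° reaches +53.234° without touching 180°.

No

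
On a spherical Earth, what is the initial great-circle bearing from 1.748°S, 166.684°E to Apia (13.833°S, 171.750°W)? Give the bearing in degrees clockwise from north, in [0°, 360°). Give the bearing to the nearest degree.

Δλ = -171.750 − 166.684 = -338.434°; wrapped into (−180°, 180°]: 21.566°.
θ = atan2( sin Δλ · cos φ₂ , cos φ₁ · sin φ₂ − sin φ₁ · cos φ₂ · cos Δλ )
  = atan2(0.35691, -0.21144) = 120.643° → normalised to [0°, 360°): 120.643°.

121°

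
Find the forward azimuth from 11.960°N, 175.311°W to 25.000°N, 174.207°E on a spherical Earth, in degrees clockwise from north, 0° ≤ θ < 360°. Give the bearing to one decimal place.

Δλ = 174.207 − -175.311 = 349.518°; wrapped into (−180°, 180°]: -10.482°.
θ = atan2( sin Δλ · cos φ₂ , cos φ₁ · sin φ₂ − sin φ₁ · cos φ₂ · cos Δλ )
  = atan2(-0.16488, 0.22877) = -35.782° → normalised to [0°, 360°): 324.218°.

324.2°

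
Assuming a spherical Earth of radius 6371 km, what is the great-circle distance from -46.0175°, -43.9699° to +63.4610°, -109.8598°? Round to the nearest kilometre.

13469 km

Δλ = -109.8598 − -43.9699 = -65.8899°.
Δφ = 63.4610 − -46.0175 = 109.4785°.
a = sin²(Δφ/2) + cos φ₁ · cos φ₂ · sin²(Δλ/2) = 0.758493.
c = 2·atan2(√a, √(1−a)) = 2.11412 rad → d = 6371·c ≈ 13469.08 km.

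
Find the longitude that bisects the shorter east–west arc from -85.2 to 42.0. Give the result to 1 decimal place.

Signed shortest Δλ from -85.2° to +42.0° is +127.2°.
Midpoint longitude = -85.2° + (+127.2°)/2 = -85.2° + 63.6° = -21.6°.

-21.6°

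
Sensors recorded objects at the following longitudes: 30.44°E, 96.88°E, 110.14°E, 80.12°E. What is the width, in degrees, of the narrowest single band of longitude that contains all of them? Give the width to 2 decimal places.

79.70°

Sort the longitudes: +30.44°, +80.12°, +96.88°, +110.14°.
Eastward gaps between consecutive values (wrapping around): 49.68°, 16.76°, 13.26°, 280.30°.
Largest gap = 280.30° ⇒ minimal covering band is its complement: 360° − 280.30° = 79.70°.
Band runs from +30.44° eastward to +110.14°.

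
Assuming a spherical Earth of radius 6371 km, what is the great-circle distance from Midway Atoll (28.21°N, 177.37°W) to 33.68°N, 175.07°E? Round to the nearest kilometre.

Δλ = 175.07 − -177.37 = 352.44°; wrapped into (−180°, 180°]: -7.56°.
Δφ = 33.68 − 28.21 = 5.47°.
a = sin²(Δφ/2) + cos φ₁ · cos φ₂ · sin²(Δλ/2) = 0.005464.
c = 2·atan2(√a, √(1−a)) = 0.14797 rad → d = 6371·c ≈ 942.73 km.

943 km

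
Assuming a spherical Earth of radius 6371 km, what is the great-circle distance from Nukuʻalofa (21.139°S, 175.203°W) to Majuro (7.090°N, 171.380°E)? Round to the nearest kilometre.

3464 km

Δλ = 171.380 − -175.203 = 346.583°; wrapped into (−180°, 180°]: -13.417°.
Δφ = 7.090 − -21.139 = 28.229°.
a = sin²(Δφ/2) + cos φ₁ · cos φ₂ · sin²(Δλ/2) = 0.072099.
c = 2·atan2(√a, √(1−a)) = 0.54370 rad → d = 6371·c ≈ 3463.89 km.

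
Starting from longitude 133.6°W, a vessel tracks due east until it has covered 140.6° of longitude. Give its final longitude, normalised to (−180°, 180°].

7.0°E

Start at -133.6°; shift +140.6° → +7.0°.
+7.0° already lies in (−180°, 180°].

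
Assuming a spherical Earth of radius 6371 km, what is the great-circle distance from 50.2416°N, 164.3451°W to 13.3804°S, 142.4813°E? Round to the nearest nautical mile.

4728 nmi

Δλ = 142.4813 − -164.3451 = 306.8264°; wrapped into (−180°, 180°]: -53.1736°.
Δφ = -13.3804 − 50.2416 = -63.6220°.
a = sin²(Δφ/2) + cos φ₁ · cos φ₂ · sin²(Δλ/2) = 0.402482.
c = 2·atan2(√a, √(1−a)) = 1.37450 rad → d = 6371·c ≈ 8756.95 km ≈ 4728.37 nmi.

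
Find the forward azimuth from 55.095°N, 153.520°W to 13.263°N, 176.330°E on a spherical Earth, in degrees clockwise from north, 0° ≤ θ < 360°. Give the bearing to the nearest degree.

221°

Δλ = 176.330 − -153.520 = 329.850°; wrapped into (−180°, 180°]: -30.150°.
θ = atan2( sin Δλ · cos φ₂ , cos φ₁ · sin φ₂ − sin φ₁ · cos φ₂ · cos Δλ )
  = atan2(-0.48887, -0.55896) = -138.827° → normalised to [0°, 360°): 221.173°.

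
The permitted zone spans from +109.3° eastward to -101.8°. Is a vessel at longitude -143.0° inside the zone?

Band width going east from +109.3° to -101.8°: ((-101.8 − 109.3) mod 360) = 148.9°.
Offset of -143.0° east of the west edge: ((-143.0 − 109.3) mod 360) = 107.7°.
107.7° ≤ 148.9° ⇒ inside.

Yes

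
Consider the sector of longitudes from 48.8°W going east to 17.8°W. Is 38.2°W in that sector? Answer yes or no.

Yes

Band width going east from -48.8° to -17.8°: ((-17.8 − -48.8) mod 360) = 31.0°.
Offset of -38.2° east of the west edge: ((-38.2 − -48.8) mod 360) = 10.6°.
10.6° ≤ 31.0° ⇒ inside.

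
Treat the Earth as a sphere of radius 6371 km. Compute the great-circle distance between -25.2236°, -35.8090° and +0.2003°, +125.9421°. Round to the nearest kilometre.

16611 km

Δλ = 125.9421 − -35.8090 = 161.7511°.
Δφ = 0.2003 − -25.2236 = 25.4239°.
a = sin²(Δφ/2) + cos φ₁ · cos φ₂ · sin²(Δλ/2) = 0.930318.
c = 2·atan2(√a, √(1−a)) = 2.60732 rad → d = 6371·c ≈ 16611.21 km.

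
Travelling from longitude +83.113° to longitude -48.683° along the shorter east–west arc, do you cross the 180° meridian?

Signed shortest Δλ = ((-48.683 − 83.113 + 180) mod 360) − 180 = -131.796°.
Going west by 131.796° from +83.113° reaches -48.683° without touching 180°.

No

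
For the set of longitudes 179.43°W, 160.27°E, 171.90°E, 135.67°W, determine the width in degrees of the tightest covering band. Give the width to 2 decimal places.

Sort the longitudes: -179.43°, -135.67°, +160.27°, +171.90°.
Eastward gaps between consecutive values (wrapping around): 43.76°, 295.94°, 11.63°, 8.67°.
Largest gap = 295.94° ⇒ minimal covering band is its complement: 360° − 295.94° = 64.06°.
Band runs from +160.27° eastward to -135.67°, crossing the antimeridian.

64.06°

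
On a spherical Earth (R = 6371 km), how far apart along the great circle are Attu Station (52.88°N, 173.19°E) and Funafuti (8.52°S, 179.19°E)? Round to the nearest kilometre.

6851 km

Δλ = 179.19 − 173.19 = 6.00°.
Δφ = -8.52 − 52.88 = -61.40°.
a = sin²(Δφ/2) + cos φ₁ · cos φ₂ · sin²(Δλ/2) = 0.262289.
c = 2·atan2(√a, √(1−a)) = 1.07535 rad → d = 6371·c ≈ 6851.07 km.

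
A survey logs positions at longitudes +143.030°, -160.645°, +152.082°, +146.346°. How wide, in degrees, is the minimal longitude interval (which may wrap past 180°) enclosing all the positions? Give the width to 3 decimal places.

56.325°

Sort the longitudes: -160.645°, +143.030°, +146.346°, +152.082°.
Eastward gaps between consecutive values (wrapping around): 303.675°, 3.316°, 5.736°, 47.273°.
Largest gap = 303.675° ⇒ minimal covering band is its complement: 360° − 303.675° = 56.325°.
Band runs from +143.030° eastward to -160.645°, crossing the antimeridian.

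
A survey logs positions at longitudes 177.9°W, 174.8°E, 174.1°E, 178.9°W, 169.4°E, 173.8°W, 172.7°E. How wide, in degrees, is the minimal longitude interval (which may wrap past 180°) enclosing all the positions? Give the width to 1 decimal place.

Sort the longitudes: -178.9°, -177.9°, -173.8°, +169.4°, +172.7°, +174.1°, +174.8°.
Eastward gaps between consecutive values (wrapping around): 1.0°, 4.1°, 343.2°, 3.3°, 1.4°, 0.7°, 6.3°.
Largest gap = 343.2° ⇒ minimal covering band is its complement: 360° − 343.2° = 16.8°.
Band runs from +169.4° eastward to -173.8°, crossing the antimeridian.

16.8°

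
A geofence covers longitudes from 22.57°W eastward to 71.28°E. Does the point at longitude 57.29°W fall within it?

Band width going east from -22.57° to +71.28°: ((71.28 − -22.57) mod 360) = 93.85°.
Offset of -57.29° east of the west edge: ((-57.29 − -22.57) mod 360) = 325.28°.
325.28° > 93.85° ⇒ outside.

No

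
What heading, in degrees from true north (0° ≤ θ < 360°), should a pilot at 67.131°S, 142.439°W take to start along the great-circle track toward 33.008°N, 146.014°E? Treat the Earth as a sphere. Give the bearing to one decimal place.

Δλ = 146.014 − -142.439 = 288.453°; wrapped into (−180°, 180°]: -71.547°.
θ = atan2( sin Δλ · cos φ₂ , cos φ₁ · sin φ₂ − sin φ₁ · cos φ₂ · cos Δλ )
  = atan2(-0.79548, 0.45628) = -60.162° → normalised to [0°, 360°): 299.838°.

299.8°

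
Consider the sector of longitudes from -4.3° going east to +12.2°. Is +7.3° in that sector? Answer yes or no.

Yes

Band width going east from -4.3° to +12.2°: ((12.2 − -4.3) mod 360) = 16.5°.
Offset of +7.3° east of the west edge: ((7.3 − -4.3) mod 360) = 11.6°.
11.6° ≤ 16.5° ⇒ inside.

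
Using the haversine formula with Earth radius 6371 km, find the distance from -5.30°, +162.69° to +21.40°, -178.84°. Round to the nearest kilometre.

3587 km

Δλ = -178.84 − 162.69 = -341.53°; wrapped into (−180°, 180°]: 18.47°.
Δφ = 21.40 − -5.30 = 26.70°.
a = sin²(Δφ/2) + cos φ₁ · cos φ₂ · sin²(Δλ/2) = 0.077191.
c = 2·atan2(√a, √(1−a)) = 0.56308 rad → d = 6371·c ≈ 3587.35 km.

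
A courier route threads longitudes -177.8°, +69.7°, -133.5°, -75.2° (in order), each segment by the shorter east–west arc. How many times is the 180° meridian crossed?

2

Leg 1: -177.8° → +69.7°, shortest Δλ = -112.5° (west) — crosses 180°.
Leg 2: +69.7° → -133.5°, shortest Δλ = 156.8° (east) — crosses 180°.
Leg 3: -133.5° → -75.2°, shortest Δλ = 58.3° (east) — does not cross 180°.
Total crossings: 2.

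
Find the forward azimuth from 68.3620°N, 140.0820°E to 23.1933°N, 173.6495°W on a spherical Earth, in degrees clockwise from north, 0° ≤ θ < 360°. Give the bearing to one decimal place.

Δλ = -173.6495 − 140.0820 = -313.7315°; wrapped into (−180°, 180°]: 46.2685°.
θ = atan2( sin Δλ · cos φ₂ , cos φ₁ · sin φ₂ − sin φ₁ · cos φ₂ · cos Δλ )
  = atan2(0.66419, -0.44541) = 123.846° → normalised to [0°, 360°): 123.846°.

123.8°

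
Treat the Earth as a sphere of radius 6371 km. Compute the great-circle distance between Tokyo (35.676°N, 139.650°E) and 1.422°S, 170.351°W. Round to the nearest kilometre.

6616 km

Δλ = -170.351 − 139.650 = -310.001°; wrapped into (−180°, 180°]: 49.999°.
Δφ = -1.422 − 35.676 = -37.098°.
a = sin²(Δφ/2) + cos φ₁ · cos φ₂ · sin²(Δλ/2) = 0.246234.
c = 2·atan2(√a, √(1−a)) = 1.03848 rad → d = 6371·c ≈ 6616.15 km.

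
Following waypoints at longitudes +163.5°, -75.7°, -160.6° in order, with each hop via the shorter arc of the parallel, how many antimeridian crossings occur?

Leg 1: +163.5° → -75.7°, shortest Δλ = 120.8° (east) — crosses 180°.
Leg 2: -75.7° → -160.6°, shortest Δλ = -84.9° (west) — does not cross 180°.
Total crossings: 1.

1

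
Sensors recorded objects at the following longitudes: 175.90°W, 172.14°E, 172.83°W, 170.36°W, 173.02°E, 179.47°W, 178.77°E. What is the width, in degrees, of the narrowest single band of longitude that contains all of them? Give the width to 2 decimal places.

17.50°

Sort the longitudes: -179.47°, -175.90°, -172.83°, -170.36°, +172.14°, +173.02°, +178.77°.
Eastward gaps between consecutive values (wrapping around): 3.57°, 3.07°, 2.47°, 342.50°, 0.88°, 5.75°, 1.76°.
Largest gap = 342.50° ⇒ minimal covering band is its complement: 360° − 342.50° = 17.50°.
Band runs from +172.14° eastward to -170.36°, crossing the antimeridian.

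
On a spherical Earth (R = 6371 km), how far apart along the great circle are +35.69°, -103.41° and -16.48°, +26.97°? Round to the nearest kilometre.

14686 km

Δλ = 26.97 − -103.41 = 130.38°.
Δφ = -16.48 − 35.69 = -52.17°.
a = sin²(Δφ/2) + cos φ₁ · cos φ₂ · sin²(Δλ/2) = 0.835030.
c = 2·atan2(√a, √(1−a)) = 2.30509 rad → d = 6371·c ≈ 14685.71 km.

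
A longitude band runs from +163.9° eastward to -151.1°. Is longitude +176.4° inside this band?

Yes

Band width going east from +163.9° to -151.1°: ((-151.1 − 163.9) mod 360) = 45.0°.
Offset of +176.4° east of the west edge: ((176.4 − 163.9) mod 360) = 12.5°.
12.5° ≤ 45.0° ⇒ inside.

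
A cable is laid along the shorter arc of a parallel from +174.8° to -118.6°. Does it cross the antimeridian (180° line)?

Yes

Naïve |-118.6 − 174.8| = 293.4° > 180°, so the shorter arc goes the other way round — across 180°.
Signed shortest Δλ = ((-118.6 − 174.8 + 180) mod 360) − 180 = 66.6°.
Going east by 66.6° from +174.8° passes through 180° before reaching -118.6°.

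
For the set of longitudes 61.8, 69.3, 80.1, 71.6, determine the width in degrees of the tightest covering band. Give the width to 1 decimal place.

18.3°

Sort the longitudes: +61.8°, +69.3°, +71.6°, +80.1°.
Eastward gaps between consecutive values (wrapping around): 7.5°, 2.3°, 8.5°, 341.7°.
Largest gap = 341.7° ⇒ minimal covering band is its complement: 360° − 341.7° = 18.3°.
Band runs from +61.8° eastward to +80.1°.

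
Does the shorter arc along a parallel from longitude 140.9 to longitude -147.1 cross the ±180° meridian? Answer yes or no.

Naïve |-147.1 − 140.9| = 288.0° > 180°, so the shorter arc goes the other way round — across 180°.
Signed shortest Δλ = ((-147.1 − 140.9 + 180) mod 360) − 180 = 72.0°.
Going east by 72.0° from +140.9° passes through 180° before reaching -147.1°.

Yes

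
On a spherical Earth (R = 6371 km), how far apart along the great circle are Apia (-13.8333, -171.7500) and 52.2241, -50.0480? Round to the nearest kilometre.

Δλ = -50.0480 − -171.7500 = 121.7020°.
Δφ = 52.2241 − -13.8333 = 66.0574°.
a = sin²(Δφ/2) + cos φ₁ · cos φ₂ · sin²(Δλ/2) = 0.750779.
c = 2·atan2(√a, √(1−a)) = 2.09620 rad → d = 6371·c ≈ 13354.86 km.

13355 km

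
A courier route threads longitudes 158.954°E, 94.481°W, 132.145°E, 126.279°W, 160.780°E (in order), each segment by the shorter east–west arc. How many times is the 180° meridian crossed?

4

Leg 1: +158.954° → -94.481°, shortest Δλ = 106.565° (east) — crosses 180°.
Leg 2: -94.481° → +132.145°, shortest Δλ = -133.374° (west) — crosses 180°.
Leg 3: +132.145° → -126.279°, shortest Δλ = 101.576° (east) — crosses 180°.
Leg 4: -126.279° → +160.780°, shortest Δλ = -72.941° (west) — crosses 180°.
Total crossings: 4.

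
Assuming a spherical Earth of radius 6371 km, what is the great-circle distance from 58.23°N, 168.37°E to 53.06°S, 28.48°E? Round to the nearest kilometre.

Δλ = 28.48 − 168.37 = -139.89°.
Δφ = -53.06 − 58.23 = -111.29°.
a = sin²(Δφ/2) + cos φ₁ · cos φ₂ · sin²(Δλ/2) = 0.960756.
c = 2·atan2(√a, √(1−a)) = 2.74275 rad → d = 6371·c ≈ 17474.08 km.

17474 km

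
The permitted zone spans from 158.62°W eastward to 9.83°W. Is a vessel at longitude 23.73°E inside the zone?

Band width going east from -158.62° to -9.83°: ((-9.83 − -158.62) mod 360) = 148.79°.
Offset of +23.73° east of the west edge: ((23.73 − -158.62) mod 360) = 182.35°.
182.35° > 148.79° ⇒ outside.

No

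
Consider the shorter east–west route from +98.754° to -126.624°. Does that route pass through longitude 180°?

Naïve |-126.624 − 98.754| = 225.378° > 180°, so the shorter arc goes the other way round — across 180°.
Signed shortest Δλ = ((-126.624 − 98.754 + 180) mod 360) − 180 = 134.622°.
Going east by 134.622° from +98.754° passes through 180° before reaching -126.624°.

Yes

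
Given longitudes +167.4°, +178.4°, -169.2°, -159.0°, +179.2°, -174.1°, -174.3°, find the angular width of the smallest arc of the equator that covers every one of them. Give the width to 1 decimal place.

33.6°

Sort the longitudes: -174.3°, -174.1°, -169.2°, -159.0°, +167.4°, +178.4°, +179.2°.
Eastward gaps between consecutive values (wrapping around): 0.2°, 4.9°, 10.2°, 326.4°, 11.0°, 0.8°, 6.5°.
Largest gap = 326.4° ⇒ minimal covering band is its complement: 360° − 326.4° = 33.6°.
Band runs from +167.4° eastward to -159.0°, crossing the antimeridian.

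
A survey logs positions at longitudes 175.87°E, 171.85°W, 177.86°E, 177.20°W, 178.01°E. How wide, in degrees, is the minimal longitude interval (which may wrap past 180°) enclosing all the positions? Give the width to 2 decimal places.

12.28°

Sort the longitudes: -177.20°, -171.85°, +175.87°, +177.86°, +178.01°.
Eastward gaps between consecutive values (wrapping around): 5.35°, 347.72°, 1.99°, 0.15°, 4.79°.
Largest gap = 347.72° ⇒ minimal covering band is its complement: 360° − 347.72° = 12.28°.
Band runs from +175.87° eastward to -171.85°, crossing the antimeridian.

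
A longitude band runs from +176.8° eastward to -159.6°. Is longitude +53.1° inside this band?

Band width going east from +176.8° to -159.6°: ((-159.6 − 176.8) mod 360) = 23.6°.
Offset of +53.1° east of the west edge: ((53.1 − 176.8) mod 360) = 236.3°.
236.3° > 23.6° ⇒ outside.

No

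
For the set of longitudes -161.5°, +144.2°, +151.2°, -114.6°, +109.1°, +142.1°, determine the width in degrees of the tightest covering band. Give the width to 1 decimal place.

Sort the longitudes: -161.5°, -114.6°, +109.1°, +142.1°, +144.2°, +151.2°.
Eastward gaps between consecutive values (wrapping around): 46.9°, 223.7°, 33.0°, 2.1°, 7.0°, 47.3°.
Largest gap = 223.7° ⇒ minimal covering band is its complement: 360° − 223.7° = 136.3°.
Band runs from +109.1° eastward to -114.6°, crossing the antimeridian.

136.3°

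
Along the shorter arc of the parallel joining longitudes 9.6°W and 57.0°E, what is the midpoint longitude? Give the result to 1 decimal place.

Signed shortest Δλ from -9.6° to +57.0° is +66.6°.
Midpoint longitude = -9.6° + (+66.6°)/2 = -9.6° + 33.3° = +23.7°.

23.7°E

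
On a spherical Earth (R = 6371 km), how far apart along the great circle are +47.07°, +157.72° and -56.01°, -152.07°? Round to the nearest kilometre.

Δλ = -152.07 − 157.72 = -309.79°; wrapped into (−180°, 180°]: 50.21°.
Δφ = -56.01 − 47.07 = -103.08°.
a = sin²(Δφ/2) + cos φ₁ · cos φ₂ · sin²(Δλ/2) = 0.681699.
c = 2·atan2(√a, √(1−a)) = 1.94271 rad → d = 6371·c ≈ 12377.00 km.

12377 km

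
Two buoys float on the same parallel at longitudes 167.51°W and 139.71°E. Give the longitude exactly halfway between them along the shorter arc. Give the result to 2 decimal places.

166.10°E

Signed shortest Δλ from -167.51° to +139.71° is -52.78°.
Midpoint longitude = -167.51° + (-52.78°)/2 = -167.51° − 26.39° = -193.90°.
Normalise into (−180°, 180°]: +166.10°.
(The naïve average (-167.51 + +139.71)/2 = -13.9° is on the wrong side of the globe.)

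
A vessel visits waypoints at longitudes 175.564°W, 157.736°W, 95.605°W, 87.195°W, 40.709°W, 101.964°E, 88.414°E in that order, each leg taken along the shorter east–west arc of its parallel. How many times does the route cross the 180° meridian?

Leg 1: -175.564° → -157.736°, shortest Δλ = 17.828° (east) — does not cross 180°.
Leg 2: -157.736° → -95.605°, shortest Δλ = 62.131° (east) — does not cross 180°.
Leg 3: -95.605° → -87.195°, shortest Δλ = 8.41° (east) — does not cross 180°.
Leg 4: -87.195° → -40.709°, shortest Δλ = 46.486° (east) — does not cross 180°.
Leg 5: -40.709° → +101.964°, shortest Δλ = 142.673° (east) — does not cross 180°.
Leg 6: +101.964° → +88.414°, shortest Δλ = -13.55° (west) — does not cross 180°.
Total crossings: 0.

0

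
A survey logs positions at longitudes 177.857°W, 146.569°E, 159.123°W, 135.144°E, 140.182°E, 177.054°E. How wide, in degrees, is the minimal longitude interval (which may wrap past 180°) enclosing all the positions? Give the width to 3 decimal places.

65.733°

Sort the longitudes: -177.857°, -159.123°, +135.144°, +140.182°, +146.569°, +177.054°.
Eastward gaps between consecutive values (wrapping around): 18.734°, 294.267°, 5.038°, 6.387°, 30.485°, 5.089°.
Largest gap = 294.267° ⇒ minimal covering band is its complement: 360° − 294.267° = 65.733°.
Band runs from +135.144° eastward to -159.123°, crossing the antimeridian.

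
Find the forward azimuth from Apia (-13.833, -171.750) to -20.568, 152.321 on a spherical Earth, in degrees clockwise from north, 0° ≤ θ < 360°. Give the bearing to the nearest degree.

254°

Δλ = 152.321 − -171.750 = 324.071°; wrapped into (−180°, 180°]: -35.929°.
θ = atan2( sin Δλ · cos φ₂ , cos φ₁ · sin φ₂ − sin φ₁ · cos φ₂ · cos Δλ )
  = atan2(-0.54938, -0.15987) = -106.225° → normalised to [0°, 360°): 253.775°.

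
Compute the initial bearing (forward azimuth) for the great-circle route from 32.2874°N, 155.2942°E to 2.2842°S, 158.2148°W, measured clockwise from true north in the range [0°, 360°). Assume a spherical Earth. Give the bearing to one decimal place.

119.0°

Δλ = -158.2148 − 155.2942 = -313.5090°; wrapped into (−180°, 180°]: 46.4910°.
θ = atan2( sin Δλ · cos φ₂ , cos φ₁ · sin φ₂ − sin φ₁ · cos φ₂ · cos Δλ )
  = atan2(0.72469, -0.40116) = 118.967° → normalised to [0°, 360°): 118.967°.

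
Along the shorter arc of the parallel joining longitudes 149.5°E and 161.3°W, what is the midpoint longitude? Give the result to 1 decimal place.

Signed shortest Δλ from +149.5° to -161.3° is +49.2°.
Midpoint longitude = +149.5° + (+49.2°)/2 = +149.5° + 24.6° = +174.1°.
(The naïve average (+149.5 + -161.3)/2 = -5.9° is on the wrong side of the globe.)

174.1°E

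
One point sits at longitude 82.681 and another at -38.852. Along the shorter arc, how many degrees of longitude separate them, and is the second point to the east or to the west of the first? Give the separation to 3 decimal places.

121.533° west

Raw difference: -38.852 − 82.681 = -121.533°.
Normalise into (−180°, 180°]: -121.533° stays -121.533°.
Negative ⇒ the second point lies to the west; separation 121.533°.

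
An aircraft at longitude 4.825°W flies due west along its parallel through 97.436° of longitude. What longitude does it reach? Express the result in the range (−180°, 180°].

Start at -4.825°; shift −97.436° → -102.261°.
-102.261° already lies in (−180°, 180°].

102.261°W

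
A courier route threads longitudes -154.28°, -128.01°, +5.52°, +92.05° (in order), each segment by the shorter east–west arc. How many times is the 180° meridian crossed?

Leg 1: -154.28° → -128.01°, shortest Δλ = 26.27° (east) — does not cross 180°.
Leg 2: -128.01° → +5.52°, shortest Δλ = 133.53° (east) — does not cross 180°.
Leg 3: +5.52° → +92.05°, shortest Δλ = 86.53° (east) — does not cross 180°.
Total crossings: 0.

0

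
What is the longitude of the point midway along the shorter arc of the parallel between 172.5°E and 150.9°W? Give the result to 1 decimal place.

169.2°W

Signed shortest Δλ from +172.5° to -150.9° is +36.6°.
Midpoint longitude = +172.5° + (+36.6°)/2 = +172.5° + 18.3° = +190.8°.
Normalise into (−180°, 180°]: -169.2°.
(The naïve average (+172.5 + -150.9)/2 = 10.8° is on the wrong side of the globe.)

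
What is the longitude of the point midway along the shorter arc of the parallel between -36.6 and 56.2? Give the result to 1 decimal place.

+9.8°

Signed shortest Δλ from -36.6° to +56.2° is +92.8°.
Midpoint longitude = -36.6° + (+92.8°)/2 = -36.6° + 46.4° = +9.8°.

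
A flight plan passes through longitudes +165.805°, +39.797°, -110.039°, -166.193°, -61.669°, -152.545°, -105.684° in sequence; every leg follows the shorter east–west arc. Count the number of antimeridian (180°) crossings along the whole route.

Leg 1: +165.805° → +39.797°, shortest Δλ = -126.008° (west) — does not cross 180°.
Leg 2: +39.797° → -110.039°, shortest Δλ = -149.836° (west) — does not cross 180°.
Leg 3: -110.039° → -166.193°, shortest Δλ = -56.154° (west) — does not cross 180°.
Leg 4: -166.193° → -61.669°, shortest Δλ = 104.524° (east) — does not cross 180°.
Leg 5: -61.669° → -152.545°, shortest Δλ = -90.876° (west) — does not cross 180°.
Leg 6: -152.545° → -105.684°, shortest Δλ = 46.861° (east) — does not cross 180°.
Total crossings: 0.

0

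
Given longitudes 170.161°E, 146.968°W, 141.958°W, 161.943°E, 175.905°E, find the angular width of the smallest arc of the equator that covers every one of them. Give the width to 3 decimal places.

Sort the longitudes: -146.968°, -141.958°, +161.943°, +170.161°, +175.905°.
Eastward gaps between consecutive values (wrapping around): 5.010°, 303.901°, 8.218°, 5.744°, 37.127°.
Largest gap = 303.901° ⇒ minimal covering band is its complement: 360° − 303.901° = 56.099°.
Band runs from +161.943° eastward to -141.958°, crossing the antimeridian.

56.099°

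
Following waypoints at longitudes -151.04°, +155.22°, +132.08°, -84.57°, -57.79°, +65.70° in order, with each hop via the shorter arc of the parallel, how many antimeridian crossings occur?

2

Leg 1: -151.04° → +155.22°, shortest Δλ = -53.74° (west) — crosses 180°.
Leg 2: +155.22° → +132.08°, shortest Δλ = -23.14° (west) — does not cross 180°.
Leg 3: +132.08° → -84.57°, shortest Δλ = 143.35° (east) — crosses 180°.
Leg 4: -84.57° → -57.79°, shortest Δλ = 26.78° (east) — does not cross 180°.
Leg 5: -57.79° → +65.70°, shortest Δλ = 123.49° (east) — does not cross 180°.
Total crossings: 2.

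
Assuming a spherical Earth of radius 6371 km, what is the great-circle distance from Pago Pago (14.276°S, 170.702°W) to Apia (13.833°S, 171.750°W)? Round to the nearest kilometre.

Δλ = -171.750 − -170.702 = -1.048°.
Δφ = -13.833 − -14.276 = 0.443°.
a = sin²(Δφ/2) + cos φ₁ · cos φ₂ · sin²(Δλ/2) = 0.000094.
c = 2·atan2(√a, √(1−a)) = 0.01935 rad → d = 6371·c ≈ 123.31 km.

123 km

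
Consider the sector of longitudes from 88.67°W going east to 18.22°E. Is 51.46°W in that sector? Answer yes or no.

Yes

Band width going east from -88.67° to +18.22°: ((18.22 − -88.67) mod 360) = 106.89°.
Offset of -51.46° east of the west edge: ((-51.46 − -88.67) mod 360) = 37.21°.
37.21° ≤ 106.89° ⇒ inside.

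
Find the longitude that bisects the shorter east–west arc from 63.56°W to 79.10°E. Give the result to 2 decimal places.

Signed shortest Δλ from -63.56° to +79.10° is +142.66°.
Midpoint longitude = -63.56° + (+142.66°)/2 = -63.56° + 71.33° = +7.77°.

7.77°E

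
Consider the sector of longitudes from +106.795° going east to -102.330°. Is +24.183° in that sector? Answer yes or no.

Band width going east from +106.795° to -102.330°: ((-102.330 − 106.795) mod 360) = 150.875°.
Offset of +24.183° east of the west edge: ((24.183 − 106.795) mod 360) = 277.388°.
277.388° > 150.875° ⇒ outside.

No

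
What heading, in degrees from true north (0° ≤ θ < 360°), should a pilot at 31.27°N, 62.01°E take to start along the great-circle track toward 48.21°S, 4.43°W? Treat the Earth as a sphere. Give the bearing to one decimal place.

Δλ = -4.43 − 62.01 = -66.44°.
θ = atan2( sin Δλ · cos φ₂ , cos φ₁ · sin φ₂ − sin φ₁ · cos φ₂ · cos Δλ )
  = atan2(-0.61085, -0.77554) = -141.774° → normalised to [0°, 360°): 218.226°.

218.2°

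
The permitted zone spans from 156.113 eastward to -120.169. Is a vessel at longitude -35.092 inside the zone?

No

Band width going east from +156.113° to -120.169°: ((-120.169 − 156.113) mod 360) = 83.718°.
Offset of -35.092° east of the west edge: ((-35.092 − 156.113) mod 360) = 168.795°.
168.795° > 83.718° ⇒ outside.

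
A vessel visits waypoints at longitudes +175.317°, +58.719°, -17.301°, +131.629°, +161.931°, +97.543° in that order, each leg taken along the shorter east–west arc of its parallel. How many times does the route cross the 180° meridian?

Leg 1: +175.317° → +58.719°, shortest Δλ = -116.598° (west) — does not cross 180°.
Leg 2: +58.719° → -17.301°, shortest Δλ = -76.02° (west) — does not cross 180°.
Leg 3: -17.301° → +131.629°, shortest Δλ = 148.93° (east) — does not cross 180°.
Leg 4: +131.629° → +161.931°, shortest Δλ = 30.302° (east) — does not cross 180°.
Leg 5: +161.931° → +97.543°, shortest Δλ = -64.388° (west) — does not cross 180°.
Total crossings: 0.

0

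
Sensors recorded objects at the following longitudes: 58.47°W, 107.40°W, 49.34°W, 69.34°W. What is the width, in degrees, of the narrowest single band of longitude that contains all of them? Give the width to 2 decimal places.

58.06°

Sort the longitudes: -107.40°, -69.34°, -58.47°, -49.34°.
Eastward gaps between consecutive values (wrapping around): 38.06°, 10.87°, 9.13°, 301.94°.
Largest gap = 301.94° ⇒ minimal covering band is its complement: 360° − 301.94° = 58.06°.
Band runs from -107.40° eastward to -49.34°.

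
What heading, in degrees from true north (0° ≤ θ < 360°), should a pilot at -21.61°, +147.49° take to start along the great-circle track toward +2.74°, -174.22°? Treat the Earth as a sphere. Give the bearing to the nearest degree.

Δλ = -174.22 − 147.49 = -321.71°; wrapped into (−180°, 180°]: 38.29°.
θ = atan2( sin Δλ · cos φ₂ , cos φ₁ · sin φ₂ − sin φ₁ · cos φ₂ · cos Δλ )
  = atan2(0.61893, 0.33318) = 61.706° → normalised to [0°, 360°): 61.706°.

62°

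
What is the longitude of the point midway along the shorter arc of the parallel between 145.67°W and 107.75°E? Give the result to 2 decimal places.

161.04°E

Signed shortest Δλ from -145.67° to +107.75° is -106.58°.
Midpoint longitude = -145.67° + (-106.58°)/2 = -145.67° − 53.29° = -198.96°.
Normalise into (−180°, 180°]: +161.04°.
(The naïve average (-145.67 + +107.75)/2 = -18.96° is on the wrong side of the globe.)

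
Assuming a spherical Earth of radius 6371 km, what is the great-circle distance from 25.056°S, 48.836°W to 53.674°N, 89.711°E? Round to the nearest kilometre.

15347 km

Δλ = 89.711 − -48.836 = 138.547°.
Δφ = 53.674 − -25.056 = 78.730°.
a = sin²(Δφ/2) + cos φ₁ · cos φ₂ · sin²(Δλ/2) = 0.871703.
c = 2·atan2(√a, √(1−a)) = 2.40894 rad → d = 6371·c ≈ 15347.38 km.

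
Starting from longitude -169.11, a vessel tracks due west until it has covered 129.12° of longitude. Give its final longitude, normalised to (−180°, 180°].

Start at -169.11°; shift −129.12° → -298.23°.
-298.23° lies outside (−180°, 180°]; add 360° → +61.77°.

+61.77°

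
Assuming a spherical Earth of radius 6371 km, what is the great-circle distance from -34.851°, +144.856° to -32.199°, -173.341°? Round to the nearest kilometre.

Δλ = -173.341 − 144.856 = -318.197°; wrapped into (−180°, 180°]: 41.803°.
Δφ = -32.199 − -34.851 = 2.652°.
a = sin²(Δφ/2) + cos φ₁ · cos φ₂ · sin²(Δλ/2) = 0.088922.
c = 2·atan2(√a, √(1−a)) = 0.60561 rad → d = 6371·c ≈ 3858.33 km.

3858 km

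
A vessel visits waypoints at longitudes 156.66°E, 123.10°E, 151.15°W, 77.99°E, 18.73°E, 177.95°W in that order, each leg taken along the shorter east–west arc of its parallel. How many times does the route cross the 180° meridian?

Leg 1: +156.66° → +123.10°, shortest Δλ = -33.56° (west) — does not cross 180°.
Leg 2: +123.10° → -151.15°, shortest Δλ = 85.75° (east) — crosses 180°.
Leg 3: -151.15° → +77.99°, shortest Δλ = -130.86° (west) — crosses 180°.
Leg 4: +77.99° → +18.73°, shortest Δλ = -59.26° (west) — does not cross 180°.
Leg 5: +18.73° → -177.95°, shortest Δλ = 163.32° (east) — crosses 180°.
Total crossings: 3.

3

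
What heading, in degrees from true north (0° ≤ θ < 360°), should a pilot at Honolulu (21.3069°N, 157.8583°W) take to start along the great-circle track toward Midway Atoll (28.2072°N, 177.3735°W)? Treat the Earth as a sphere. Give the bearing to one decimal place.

Δλ = -177.3735 − -157.8583 = -19.5152°.
θ = atan2( sin Δλ · cos φ₂ , cos φ₁ · sin φ₂ − sin φ₁ · cos φ₂ · cos Δλ )
  = atan2(-0.29439, 0.13854) = -64.798° → normalised to [0°, 360°): 295.202°.

295.2°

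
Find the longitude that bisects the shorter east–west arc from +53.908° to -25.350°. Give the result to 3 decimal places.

Signed shortest Δλ from +53.908° to -25.350° is -79.258°.
Midpoint longitude = +53.908° + (-79.258°)/2 = +53.908° − 39.629° = +14.279°.

+14.279°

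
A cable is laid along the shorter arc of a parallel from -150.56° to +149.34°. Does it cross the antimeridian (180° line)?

Naïve |149.34 − -150.56| = 299.9° > 180°, so the shorter arc goes the other way round — across 180°.
Signed shortest Δλ = ((149.34 − -150.56 + 180) mod 360) − 180 = -60.1°.
Going west by 60.1° from -150.56° passes through 180° before reaching +149.34°.

Yes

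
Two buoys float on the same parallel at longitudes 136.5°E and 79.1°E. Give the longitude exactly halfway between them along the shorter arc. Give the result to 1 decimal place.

Signed shortest Δλ from +136.5° to +79.1° is -57.4°.
Midpoint longitude = +136.5° + (-57.4°)/2 = +136.5° − 28.7° = +107.8°.

107.8°E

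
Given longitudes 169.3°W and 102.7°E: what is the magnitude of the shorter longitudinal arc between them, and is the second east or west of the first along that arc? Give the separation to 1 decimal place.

88.0° west

Raw difference: 102.7 − -169.3 = 272.0°.
Normalise into (−180°, 180°]: 272.0° − 360° = -88.0°.
Negative ⇒ the second point lies to the west; separation 88.0°.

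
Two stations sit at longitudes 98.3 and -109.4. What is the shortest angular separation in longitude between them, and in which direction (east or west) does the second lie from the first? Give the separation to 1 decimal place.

152.3° east

Raw difference: -109.4 − 98.3 = -207.7°.
Normalise into (−180°, 180°]: -207.7° + 360° = 152.3°.
Positive ⇒ the second point lies to the east; separation 152.3°.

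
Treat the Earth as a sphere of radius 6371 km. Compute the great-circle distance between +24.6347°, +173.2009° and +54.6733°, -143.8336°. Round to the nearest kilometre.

4843 km

Δλ = -143.8336 − 173.2009 = -317.0345°; wrapped into (−180°, 180°]: 42.9655°.
Δφ = 54.6733 − 24.6347 = 30.0386°.
a = sin²(Δφ/2) + cos φ₁ · cos φ₂ · sin²(Δλ/2) = 0.137649.
c = 2·atan2(√a, √(1−a)) = 0.76020 rad → d = 6371·c ≈ 4843.21 km.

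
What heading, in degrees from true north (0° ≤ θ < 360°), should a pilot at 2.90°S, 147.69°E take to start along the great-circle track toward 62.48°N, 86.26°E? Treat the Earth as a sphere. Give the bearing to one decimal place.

Δλ = 86.26 − 147.69 = -61.43°.
θ = atan2( sin Δλ · cos φ₂ , cos φ₁ · sin φ₂ − sin φ₁ · cos φ₂ · cos Δλ )
  = atan2(-0.40579, 0.89689) = -24.344° → normalised to [0°, 360°): 335.656°.

335.7°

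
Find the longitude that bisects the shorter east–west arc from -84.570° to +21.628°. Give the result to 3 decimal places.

Signed shortest Δλ from -84.570° to +21.628° is +106.198°.
Midpoint longitude = -84.570° + (+106.198°)/2 = -84.570° + 53.099° = -31.471°.

-31.471°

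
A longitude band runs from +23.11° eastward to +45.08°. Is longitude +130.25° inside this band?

No

Band width going east from +23.11° to +45.08°: ((45.08 − 23.11) mod 360) = 21.97°.
Offset of +130.25° east of the west edge: ((130.25 − 23.11) mod 360) = 107.14°.
107.14° > 21.97° ⇒ outside.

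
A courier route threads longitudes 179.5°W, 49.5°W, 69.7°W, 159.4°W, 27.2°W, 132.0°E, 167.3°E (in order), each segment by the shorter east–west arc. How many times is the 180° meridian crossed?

0

Leg 1: -179.5° → -49.5°, shortest Δλ = 130.0° (east) — does not cross 180°.
Leg 2: -49.5° → -69.7°, shortest Δλ = -20.2° (west) — does not cross 180°.
Leg 3: -69.7° → -159.4°, shortest Δλ = -89.7° (west) — does not cross 180°.
Leg 4: -159.4° → -27.2°, shortest Δλ = 132.2° (east) — does not cross 180°.
Leg 5: -27.2° → +132.0°, shortest Δλ = 159.2° (east) — does not cross 180°.
Leg 6: +132.0° → +167.3°, shortest Δλ = 35.3° (east) — does not cross 180°.
Total crossings: 0.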